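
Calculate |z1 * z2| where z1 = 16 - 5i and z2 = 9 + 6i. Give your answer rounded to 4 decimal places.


Step 1: |z1| = sqrt(16^2 + (-5)^2) = sqrt(281)
Step 2: |z2| = sqrt(9^2 + 6^2) = sqrt(117)
Step 3: |z1*z2| = |z1|*|z2| = sqrt(281) * sqrt(117) = sqrt(281 * 117) = sqrt(32877)
Step 4: = 181.3202

181.3202


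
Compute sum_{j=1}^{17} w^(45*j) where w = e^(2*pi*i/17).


Step 1: The sum sum_{j=1}^{n} w^(k*j) equals n if n | k, else 0.
Step 2: Here n = 17, k = 45
Step 3: Does n divide k? 17 | 45 -> False
Step 4: Sum = 0

0


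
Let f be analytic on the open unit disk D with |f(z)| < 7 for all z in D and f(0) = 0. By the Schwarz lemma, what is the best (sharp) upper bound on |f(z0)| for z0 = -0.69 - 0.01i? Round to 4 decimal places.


Step 1: g = f/7 maps D -> D with g(0) = 0, so by the Schwarz lemma |g(z)| <= |z|, i.e. |f(z)| <= 7|z|; this is sharp (f(z) = 7z).
Step 2: |z0|^2 = (-0.69)^2 + (-0.01)^2 = 0.4762
Step 3: |z0| = sqrt(0.4762) = 0.690072
Step 4: Best bound = 7 * |z0| = 7 * 0.690072 = 4.8305

4.8305


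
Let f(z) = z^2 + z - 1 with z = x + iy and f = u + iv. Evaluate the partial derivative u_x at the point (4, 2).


Step 1: f(z) = (x+iy)^2 + (x+iy) - 1
Step 2: u = (x^2 - y^2) + x - 1
Step 3: u_x = 2x + 1
Step 4: At (4, 2): u_x = 8 + 1 = 9

9


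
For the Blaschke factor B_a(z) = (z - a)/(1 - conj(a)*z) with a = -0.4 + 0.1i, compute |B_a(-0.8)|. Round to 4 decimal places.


Step 1: Numerator z0 - a = -0.8 - (-0.4 + 0.1i) = -0.4 - 0.1i
Step 2: Denominator 1 - conj(a)*z0 = 1 - (-0.4 - 0.1i)*(-0.8) = 0.68 - 0.08i
Step 3: |z0 - a|^2 = (-0.4)^2 + (-0.1)^2 = 0.17; |1 - conj(a)*z0|^2 = 0.68^2 + (-0.08)^2 = 0.4688
Step 4: |B_a(-0.8)| = sqrt(0.17 / 0.4688) = sqrt(0.362628)
Step 5: = 0.6022

0.6022


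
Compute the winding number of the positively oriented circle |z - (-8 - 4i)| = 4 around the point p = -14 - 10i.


Step 1: Center c = (-8, -4), radius = 4
Step 2: |p - c|^2 = (-6)^2 + (-6)^2 = 72
Step 3: r^2 = 16
Step 4: |p-c| > r so winding number = 0

0


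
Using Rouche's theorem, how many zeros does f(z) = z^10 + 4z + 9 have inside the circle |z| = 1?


Step 1: On |z| = 1 the three terms have sizes |z^10| = 1^10 = 1, |4z| = 4*1 = 4, |9| = 9
Step 2: The dominant term is g(z) = 9; let h(z) = z^10 + 4z so f = g + h
Step 3: On |z| = 1: |g| = 9 and |h| <= 1 + 4 = 5
Step 4: Since 9 > 5, |h| < |g| on |z| = 1, so by Rouche f has the same number of zeros as g inside |z| < 1
Step 5: g(z) = 9 is a nonzero constant with no zeros inside |z| < 1. Answer = 0

0


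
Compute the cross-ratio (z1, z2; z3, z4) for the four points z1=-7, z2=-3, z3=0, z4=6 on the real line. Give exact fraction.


Step 1: (z1-z3)(z2-z4) = (-7) * (-9) = 63
Step 2: (z1-z4)(z2-z3) = (-13) * (-3) = 39
Step 3: Cross-ratio = 63/39 = 21/13

21/13


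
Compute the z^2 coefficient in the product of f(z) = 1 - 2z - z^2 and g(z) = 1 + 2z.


Step 1: z^2 term in f*g comes from: (1)*(0) + (-2z)*(2z) + (-z^2)*(1)
Step 2: = 0 - 4 - 1
Step 3: = -5

-5


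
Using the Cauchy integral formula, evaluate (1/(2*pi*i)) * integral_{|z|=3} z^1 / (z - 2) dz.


Step 1: f(z) = z^1, a = 2 is inside |z| = 3
Step 2: By Cauchy integral formula: (1/(2pi*i)) * integral = f(a)
Step 3: f(2) = 2^1 = 2

2


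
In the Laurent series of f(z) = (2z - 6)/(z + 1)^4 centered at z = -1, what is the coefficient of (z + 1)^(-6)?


Step 1: Write the numerator in powers of (z + 1): 2z - 6 = 2(z + 1) + (2*(-1) - 6) = 2(z + 1) - 8
Step 2: Divide by (z + 1)^4: f(z) = -8(z + 1)^(-4) + 2(z + 1)^(-3)
Step 3: This finite sum is the Laurent series of f about z = -1.
Step 4: Only the powers -4 and -3 appear, so the coefficient of (z + 1)^(-6) = 0

0


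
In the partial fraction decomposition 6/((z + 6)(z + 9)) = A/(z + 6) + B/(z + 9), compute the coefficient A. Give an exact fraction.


Step 1: Multiply both sides by (z + 6) and set z = -6
Step 2: A = 6 / (-6 + 9)
Step 3: A = 6 / 3
Step 4: A = 2

2


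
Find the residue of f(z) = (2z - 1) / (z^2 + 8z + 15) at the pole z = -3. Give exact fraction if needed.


Step 1: Q(z) = z^2 + 8z + 15 = (z + 3)(z + 5)
Step 2: Q'(z) = 2z + 8
Step 3: Q'(-3) = 2, P(-3) = -7
Step 4: Res = P(-3)/Q'(-3) = -7/2 = -7/2

-7/2


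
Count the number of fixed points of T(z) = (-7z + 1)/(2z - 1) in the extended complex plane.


Step 1: Fixed points satisfy T(z) = z
Step 2: 2z^2 + 6z - 1 = 0
Step 3: Discriminant = 6^2 - 4*2*(-1) = 44
Step 4: Number of fixed points = 2

2


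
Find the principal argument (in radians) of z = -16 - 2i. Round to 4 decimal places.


Step 1: z = -16 - 2i
Step 2: arg(z) = atan2(-2, -16)
Step 3: arg(z) = -3.0172

-3.0172


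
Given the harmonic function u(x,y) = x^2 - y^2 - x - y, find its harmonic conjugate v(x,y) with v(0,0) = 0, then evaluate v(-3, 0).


Step 1: v_x = -u_y = 2y + 1
Step 2: v_y = u_x = 2x - 1
Step 3: v = 2xy + x - y + C
Step 4: v(0,0) = 0 => C = 0
Step 5: v(-3, 0) = -3

-3


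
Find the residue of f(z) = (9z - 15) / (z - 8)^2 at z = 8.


Step 1: Pole of order 2 at z = 8
Step 2: Res = lim d/dz [(z - 8)^2 * f(z)] as z -> 8
Step 3: (z - 8)^2 * f(z) = 9z - 15
Step 4: d/dz[9z - 15] = 9

9


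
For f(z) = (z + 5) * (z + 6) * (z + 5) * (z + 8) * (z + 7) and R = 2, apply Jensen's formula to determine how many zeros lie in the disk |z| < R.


Jensen's formula: (1/2pi)*integral log|f(Re^it)|dt = log|f(0)| + sum_{|a_k|<R} log(R/|a_k|)
Step 1: f(0) = 5 * 6 * 5 * 8 * 7 = 8400
Step 2: log|f(0)| = log|-5| + log|-6| + log|-5| + log|-8| + log|-7| = 9.036
Step 3: Zeros inside |z| < 2: none
Step 4: Jensen sum = (empty sum) = 0
Step 5: n(R) = number of terms in the Jensen sum = count of zeros inside |z| < 2 = 0

0


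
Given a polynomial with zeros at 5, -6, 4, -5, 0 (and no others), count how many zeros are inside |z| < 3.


Step 1: Check each root:
  z = 5: |5| = 5 >= 3
  z = -6: |-6| = 6 >= 3
  z = 4: |4| = 4 >= 3
  z = -5: |-5| = 5 >= 3
  z = 0: |0| = 0 < 3
Step 2: Count = 1

1


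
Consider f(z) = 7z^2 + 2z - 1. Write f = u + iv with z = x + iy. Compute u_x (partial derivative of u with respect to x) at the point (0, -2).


Step 1: f(z) = 7(x+iy)^2 + 2(x+iy) - 1
Step 2: u = 7(x^2 - y^2) + 2x - 1
Step 3: u_x = 14x + 2
Step 4: At (0, -2): u_x = 0 + 2 = 2

2


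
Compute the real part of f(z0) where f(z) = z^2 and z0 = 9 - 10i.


Step 1: z0 = 9 - 10i
Step 2: z0^2 = 9^2 - (-10)^2 - 180i
Step 3: real part = 81 - 100 = -19

-19


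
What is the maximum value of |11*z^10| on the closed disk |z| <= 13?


Step 1: On |z| = 13, |f(z)| = 11 * |z|^10 = 11 * 13^10
Step 2: By maximum modulus principle, maximum is on boundary.
Step 3: Maximum = 11 * 137858491849 = 1516443410339

1516443410339


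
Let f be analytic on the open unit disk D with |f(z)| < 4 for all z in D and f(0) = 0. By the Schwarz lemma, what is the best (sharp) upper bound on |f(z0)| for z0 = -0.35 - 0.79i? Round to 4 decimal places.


Step 1: g = f/4 maps D -> D with g(0) = 0, so by the Schwarz lemma |g(z)| <= |z|, i.e. |f(z)| <= 4|z|; this is sharp (f(z) = 4z).
Step 2: |z0|^2 = (-0.35)^2 + (-0.79)^2 = 0.7466
Step 3: |z0| = sqrt(0.7466) = 0.86406
Step 4: Best bound = 4 * |z0| = 4 * 0.86406 = 3.4562

3.4562


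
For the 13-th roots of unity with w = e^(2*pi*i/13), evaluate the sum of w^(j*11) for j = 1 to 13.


Step 1: The sum sum_{j=1}^{n} w^(k*j) equals n if n | k, else 0.
Step 2: Here n = 13, k = 11
Step 3: Does n divide k? 13 | 11 -> False
Step 4: Sum = 0

0


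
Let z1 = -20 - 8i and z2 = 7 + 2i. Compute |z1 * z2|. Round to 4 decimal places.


Step 1: |z1| = sqrt((-20)^2 + (-8)^2) = sqrt(464)
Step 2: |z2| = sqrt(7^2 + 2^2) = sqrt(53)
Step 3: |z1*z2| = |z1|*|z2| = sqrt(464) * sqrt(53) = sqrt(464 * 53) = sqrt(24592)
Step 4: = 156.8184

156.8184


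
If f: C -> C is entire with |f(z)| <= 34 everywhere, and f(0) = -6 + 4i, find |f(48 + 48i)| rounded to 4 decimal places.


Step 1: By Liouville's theorem, a bounded entire function is constant.
Step 2: f(z) = f(0) = -6 + 4i for all z.
Step 3: |f(w)| = |-6 + 4i| = sqrt(36 + 16)
Step 4: = 7.2111

7.2111


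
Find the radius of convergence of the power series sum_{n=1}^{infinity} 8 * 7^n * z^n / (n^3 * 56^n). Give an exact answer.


Step 1: General term a_n = 8 * 7^n / (n^3 * 56^n)
Step 2: By the root test, |a_n|^(1/n) = 8^(1/n) * 7 / (n^(3/n) * 56) -> 7/56 as n -> infinity (since 8^(1/n) -> 1 and n^(3/n) -> 1)
Step 3: R = 1/lim|a_n|^(1/n) = 56/7 = 8

8


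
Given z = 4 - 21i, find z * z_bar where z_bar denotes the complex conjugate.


Step 1: conj(z) = 4 + 21i
Step 2: z * conj(z) = 4^2 + (-21)^2
Step 3: = 16 + 441 = 457

457


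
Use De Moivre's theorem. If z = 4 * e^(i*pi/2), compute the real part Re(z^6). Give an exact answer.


Step 1: By De Moivre's theorem, z^6 = 4^6 * e^(i*6*pi/2) = 4096 * (cos(3*pi) + i*sin(3*pi))
Step 2: |z|^6 = 4^6 = 4096
Step 3: Reduce the angle mod 2*pi: 3*pi - 2*pi = pi
Step 4: cos(pi) = -1
Step 5: Re(z^6) = 4096 * (-1) = -4096

-4096


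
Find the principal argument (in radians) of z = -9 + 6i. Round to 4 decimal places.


Step 1: z = -9 + 6i
Step 2: arg(z) = atan2(6, -9)
Step 3: arg(z) = 2.5536

2.5536


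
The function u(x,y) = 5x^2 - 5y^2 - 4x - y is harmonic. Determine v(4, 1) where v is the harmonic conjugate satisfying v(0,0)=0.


Step 1: v_x = -u_y = 10y + 1
Step 2: v_y = u_x = 10x - 4
Step 3: v = 10xy + x - 4y + C
Step 4: v(0,0) = 0 => C = 0
Step 5: v(4, 1) = 40

40


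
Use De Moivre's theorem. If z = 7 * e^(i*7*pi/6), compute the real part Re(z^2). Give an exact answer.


Step 1: By De Moivre's theorem, z^2 = 7^2 * e^(i*2*7*pi/6) = 49 * (cos(7*pi/3) + i*sin(7*pi/3))
Step 2: |z|^2 = 7^2 = 49
Step 3: Reduce the angle mod 2*pi: 7*pi/3 - 2*pi = pi/3
Step 4: cos(pi/3) = 1/2
Step 5: Re(z^2) = 49 * 1/2 = 49/2

49/2


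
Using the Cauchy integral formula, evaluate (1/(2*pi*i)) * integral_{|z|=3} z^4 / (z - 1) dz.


Step 1: f(z) = z^4, a = 1 is inside |z| = 3
Step 2: By Cauchy integral formula: (1/(2pi*i)) * integral = f(a)
Step 3: f(1) = 1^4 = 1

1


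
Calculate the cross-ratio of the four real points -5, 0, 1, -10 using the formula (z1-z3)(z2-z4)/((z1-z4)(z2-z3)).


Step 1: (z1-z3)(z2-z4) = (-6) * 10 = -60
Step 2: (z1-z4)(z2-z3) = 5 * (-1) = -5
Step 3: Cross-ratio = 60/5 = 12

12


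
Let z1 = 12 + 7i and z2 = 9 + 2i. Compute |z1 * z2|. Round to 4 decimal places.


Step 1: |z1| = sqrt(12^2 + 7^2) = sqrt(193)
Step 2: |z2| = sqrt(9^2 + 2^2) = sqrt(85)
Step 3: |z1*z2| = |z1|*|z2| = sqrt(193) * sqrt(85) = sqrt(193 * 85) = sqrt(16405)
Step 4: = 128.082

128.082


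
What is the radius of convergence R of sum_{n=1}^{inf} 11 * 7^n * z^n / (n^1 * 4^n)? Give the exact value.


Step 1: General term a_n = 11 * 7^n / (n^1 * 4^n)
Step 2: By the root test, |a_n|^(1/n) = 11^(1/n) * 7 / (n^(1/n) * 4) -> 7/4 as n -> infinity (since 11^(1/n) -> 1 and n^(1/n) -> 1)
Step 3: R = 1/lim|a_n|^(1/n) = 4/7

4/7


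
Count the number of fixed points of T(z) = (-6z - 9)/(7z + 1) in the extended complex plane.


Step 1: Fixed points satisfy T(z) = z
Step 2: 7z^2 + 7z + 9 = 0
Step 3: Discriminant = 7^2 - 4*7*9 = -203
Step 4: Number of fixed points = 2

2


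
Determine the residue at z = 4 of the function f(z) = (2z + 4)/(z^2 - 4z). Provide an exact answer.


Step 1: Q(z) = z^2 - 4z = (z - 4)(z)
Step 2: Q'(z) = 2z - 4
Step 3: Q'(4) = 4, P(4) = 12
Step 4: Res = P(4)/Q'(4) = 12/4 = 3

3


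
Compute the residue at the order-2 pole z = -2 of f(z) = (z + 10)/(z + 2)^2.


Step 1: Pole of order 2 at z = -2
Step 2: Res = lim d/dz [(z + 2)^2 * f(z)] as z -> -2
Step 3: (z + 2)^2 * f(z) = z + 10
Step 4: d/dz[z + 10] = 1

1


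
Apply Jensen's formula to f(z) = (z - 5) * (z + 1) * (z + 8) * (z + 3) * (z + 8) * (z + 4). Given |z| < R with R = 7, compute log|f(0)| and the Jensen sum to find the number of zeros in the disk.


Jensen's formula: (1/2pi)*integral log|f(Re^it)|dt = log|f(0)| + sum_{|a_k|<R} log(R/|a_k|)
Step 1: f(0) = (-5) * 1 * 8 * 3 * 8 * 4 = -3840
Step 2: log|f(0)| = log|5| + log|-1| + log|-8| + log|-3| + log|-8| + log|-4| = 8.2532
Step 3: Zeros inside |z| < 7: 5, -1, -3, -4
Step 4: Jensen sum = log(7/5) + log(7/1) + log(7/3) + log(7/4) = 3.6893
Step 5: n(R) = number of terms in the Jensen sum = count of zeros inside |z| < 7 = 4

4


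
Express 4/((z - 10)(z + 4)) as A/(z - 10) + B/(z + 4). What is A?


Step 1: Multiply both sides by (z - 10) and set z = 10
Step 2: A = 4 / (10 + 4)
Step 3: A = 4 / 14
Step 4: A = 2/7

2/7


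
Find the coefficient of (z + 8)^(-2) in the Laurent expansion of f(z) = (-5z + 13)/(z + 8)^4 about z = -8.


Step 1: Write the numerator in powers of (z + 8): -5z + 13 = -5(z + 8) + (-5*(-8) + 13) = -5(z + 8) + 53
Step 2: Divide by (z + 8)^4: f(z) = 53(z + 8)^(-4) - 5(z + 8)^(-3)
Step 3: This finite sum is the Laurent series of f about z = -8.
Step 4: Only the powers -4 and -3 appear, so the coefficient of (z + 8)^(-2) = 0

0


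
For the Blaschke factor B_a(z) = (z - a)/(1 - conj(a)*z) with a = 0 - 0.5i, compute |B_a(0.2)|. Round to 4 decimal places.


Step 1: Numerator z0 - a = 0.2 - (0 - 0.5i) = 0.2 + 0.5i
Step 2: Denominator 1 - conj(a)*z0 = 1 - (0 + 0.5i)*0.2 = 1 - 0.1i
Step 3: |z0 - a|^2 = 0.2^2 + 0.5^2 = 0.29; |1 - conj(a)*z0|^2 = 1^2 + (-0.1)^2 = 1.01
Step 4: |B_a(0.2)| = sqrt(0.29 / 1.01) = sqrt(0.287129)
Step 5: = 0.5358

0.5358


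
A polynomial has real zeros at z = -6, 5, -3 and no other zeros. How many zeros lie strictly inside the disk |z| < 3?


Step 1: Check each root:
  z = -6: |-6| = 6 >= 3
  z = 5: |5| = 5 >= 3
  z = -3: |-3| = 3 >= 3
Step 2: Count = 0

0


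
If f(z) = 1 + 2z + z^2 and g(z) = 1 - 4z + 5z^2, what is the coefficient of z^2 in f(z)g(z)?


Step 1: z^2 term in f*g comes from: (1)*(5z^2) + (2z)*(-4z) + (z^2)*(1)
Step 2: = 5 - 8 + 1
Step 3: = -2

-2


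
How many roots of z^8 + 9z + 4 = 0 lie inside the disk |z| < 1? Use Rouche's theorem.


Step 1: On |z| = 1 the three terms have sizes |z^8| = 1^8 = 1, |9z| = 9*1 = 9, |4| = 4
Step 2: The dominant term is g(z) = 9z; let h(z) = z^8 + 4 so f = g + h
Step 3: On |z| = 1: |g| = 9 and |h| <= 1 + 4 = 5
Step 4: Since 9 > 5, |h| < |g| on |z| = 1, so by Rouche f has the same number of zeros as g inside |z| < 1
Step 5: g(z) = 9z has 1 zero (at the origin, multiplicity 1) inside |z| < 1. Answer = 1

1


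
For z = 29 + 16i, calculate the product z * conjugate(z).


Step 1: conj(z) = 29 - 16i
Step 2: z * conj(z) = 29^2 + 16^2
Step 3: = 841 + 256 = 1097

1097


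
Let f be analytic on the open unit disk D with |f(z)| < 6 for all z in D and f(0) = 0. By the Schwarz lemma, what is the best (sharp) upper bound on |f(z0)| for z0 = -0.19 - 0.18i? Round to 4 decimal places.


Step 1: g = f/6 maps D -> D with g(0) = 0, so by the Schwarz lemma |g(z)| <= |z|, i.e. |f(z)| <= 6|z|; this is sharp (f(z) = 6z).
Step 2: |z0|^2 = (-0.19)^2 + (-0.18)^2 = 0.0685
Step 3: |z0| = sqrt(0.0685) = 0.261725
Step 4: Best bound = 6 * |z0| = 6 * 0.261725 = 1.5704

1.5704


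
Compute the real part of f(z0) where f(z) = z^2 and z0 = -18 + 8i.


Step 1: z0 = -18 + 8i
Step 2: z0^2 = (-18)^2 - 8^2 - 288i
Step 3: real part = 324 - 64 = 260

260


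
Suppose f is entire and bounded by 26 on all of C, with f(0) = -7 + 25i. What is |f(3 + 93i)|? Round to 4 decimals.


Step 1: By Liouville's theorem, a bounded entire function is constant.
Step 2: f(z) = f(0) = -7 + 25i for all z.
Step 3: |f(w)| = |-7 + 25i| = sqrt(49 + 625)
Step 4: = 25.9615

25.9615


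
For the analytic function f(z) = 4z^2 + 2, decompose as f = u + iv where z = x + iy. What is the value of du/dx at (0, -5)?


Step 1: f(z) = 4(x+iy)^2 + 2
Step 2: u = 4(x^2 - y^2) + 2
Step 3: u_x = 8x + 0
Step 4: At (0, -5): u_x = 0 + 0 = 0

0


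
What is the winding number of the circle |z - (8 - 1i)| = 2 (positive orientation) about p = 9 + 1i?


Step 1: Center c = (8, -1), radius = 2
Step 2: |p - c|^2 = 1^2 + 2^2 = 5
Step 3: r^2 = 4
Step 4: |p-c| > r so winding number = 0

0


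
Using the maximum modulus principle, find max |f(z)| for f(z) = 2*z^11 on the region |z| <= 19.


Step 1: On |z| = 19, |f(z)| = 2 * |z|^11 = 2 * 19^11
Step 2: By maximum modulus principle, maximum is on boundary.
Step 3: Maximum = 2 * 116490258898219 = 232980517796438

232980517796438


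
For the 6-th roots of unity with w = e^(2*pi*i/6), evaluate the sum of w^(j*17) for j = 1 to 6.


Step 1: The sum sum_{j=1}^{n} w^(k*j) equals n if n | k, else 0.
Step 2: Here n = 6, k = 17
Step 3: Does n divide k? 6 | 17 -> False
Step 4: Sum = 0

0


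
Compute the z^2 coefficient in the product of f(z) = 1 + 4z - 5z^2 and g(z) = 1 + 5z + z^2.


Step 1: z^2 term in f*g comes from: (1)*(z^2) + (4z)*(5z) + (-5z^2)*(1)
Step 2: = 1 + 20 - 5
Step 3: = 16

16


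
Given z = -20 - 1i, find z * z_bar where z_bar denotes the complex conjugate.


Step 1: conj(z) = -20 + 1i
Step 2: z * conj(z) = (-20)^2 + (-1)^2
Step 3: = 400 + 1 = 401

401


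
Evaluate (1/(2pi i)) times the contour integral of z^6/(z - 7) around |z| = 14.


Step 1: f(z) = z^6, a = 7 is inside |z| = 14
Step 2: By Cauchy integral formula: (1/(2pi*i)) * integral = f(a)
Step 3: f(7) = 7^6 = 117649

117649


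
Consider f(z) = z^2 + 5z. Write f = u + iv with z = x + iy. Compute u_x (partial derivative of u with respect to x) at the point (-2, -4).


Step 1: f(z) = (x+iy)^2 + 5(x+iy) + 0
Step 2: u = (x^2 - y^2) + 5x + 0
Step 3: u_x = 2x + 5
Step 4: At (-2, -4): u_x = -4 + 5 = 1

1


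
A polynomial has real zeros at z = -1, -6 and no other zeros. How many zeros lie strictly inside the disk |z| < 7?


Step 1: Check each root:
  z = -1: |-1| = 1 < 7
  z = -6: |-6| = 6 < 7
Step 2: Count = 2

2


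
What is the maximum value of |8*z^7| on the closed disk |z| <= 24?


Step 1: On |z| = 24, |f(z)| = 8 * |z|^7 = 8 * 24^7
Step 2: By maximum modulus principle, maximum is on boundary.
Step 3: Maximum = 8 * 4586471424 = 36691771392

36691771392


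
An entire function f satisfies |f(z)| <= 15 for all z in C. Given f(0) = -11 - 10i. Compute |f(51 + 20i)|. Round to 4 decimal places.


Step 1: By Liouville's theorem, a bounded entire function is constant.
Step 2: f(z) = f(0) = -11 - 10i for all z.
Step 3: |f(w)| = |-11 - 10i| = sqrt(121 + 100)
Step 4: = 14.8661

14.8661


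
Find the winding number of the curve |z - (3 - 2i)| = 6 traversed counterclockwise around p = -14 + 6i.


Step 1: Center c = (3, -2), radius = 6
Step 2: |p - c|^2 = (-17)^2 + 8^2 = 353
Step 3: r^2 = 36
Step 4: |p-c| > r so winding number = 0

0


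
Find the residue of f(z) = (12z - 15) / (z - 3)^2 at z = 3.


Step 1: Pole of order 2 at z = 3
Step 2: Res = lim d/dz [(z - 3)^2 * f(z)] as z -> 3
Step 3: (z - 3)^2 * f(z) = 12z - 15
Step 4: d/dz[12z - 15] = 12

12


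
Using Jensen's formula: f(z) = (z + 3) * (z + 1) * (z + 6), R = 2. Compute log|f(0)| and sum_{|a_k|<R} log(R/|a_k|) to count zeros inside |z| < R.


Jensen's formula: (1/2pi)*integral log|f(Re^it)|dt = log|f(0)| + sum_{|a_k|<R} log(R/|a_k|)
Step 1: f(0) = 3 * 1 * 6 = 18
Step 2: log|f(0)| = log|-3| + log|-1| + log|-6| = 2.8904
Step 3: Zeros inside |z| < 2: -1
Step 4: Jensen sum = log(2/1) = 0.6931
Step 5: n(R) = number of terms in the Jensen sum = count of zeros inside |z| < 2 = 1

1


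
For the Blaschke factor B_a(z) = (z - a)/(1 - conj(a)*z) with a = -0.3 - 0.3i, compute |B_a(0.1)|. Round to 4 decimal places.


Step 1: Numerator z0 - a = 0.1 - (-0.3 - 0.3i) = 0.4 + 0.3i
Step 2: Denominator 1 - conj(a)*z0 = 1 - (-0.3 + 0.3i)*0.1 = 1.03 - 0.03i
Step 3: |z0 - a|^2 = 0.4^2 + 0.3^2 = 0.25; |1 - conj(a)*z0|^2 = 1.03^2 + (-0.03)^2 = 1.0618
Step 4: |B_a(0.1)| = sqrt(0.25 / 1.0618) = sqrt(0.235449)
Step 5: = 0.4852

0.4852


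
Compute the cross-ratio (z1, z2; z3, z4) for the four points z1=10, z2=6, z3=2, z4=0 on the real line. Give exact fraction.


Step 1: (z1-z3)(z2-z4) = 8 * 6 = 48
Step 2: (z1-z4)(z2-z3) = 10 * 4 = 40
Step 3: Cross-ratio = 48/40 = 6/5

6/5


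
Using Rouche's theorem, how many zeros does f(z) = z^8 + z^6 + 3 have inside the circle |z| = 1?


Step 1: On |z| = 1 the three terms have sizes |z^8| = 1^8 = 1, |z^6| = 1^6 = 1, |3| = 3
Step 2: The dominant term is g(z) = 3; let h(z) = z^8 + z^6 so f = g + h
Step 3: On |z| = 1: |g| = 3 and |h| <= 1 + 1 = 2
Step 4: Since 3 > 2, |h| < |g| on |z| = 1, so by Rouche f has the same number of zeros as g inside |z| < 1
Step 5: g(z) = 3 is a nonzero constant with no zeros inside |z| < 1. Answer = 0

0


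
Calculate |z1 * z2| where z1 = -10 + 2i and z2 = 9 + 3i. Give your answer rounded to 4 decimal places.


Step 1: |z1| = sqrt((-10)^2 + 2^2) = sqrt(104)
Step 2: |z2| = sqrt(9^2 + 3^2) = sqrt(90)
Step 3: |z1*z2| = |z1|*|z2| = sqrt(104) * sqrt(90) = sqrt(104 * 90) = sqrt(9360)
Step 4: = 96.7471

96.7471


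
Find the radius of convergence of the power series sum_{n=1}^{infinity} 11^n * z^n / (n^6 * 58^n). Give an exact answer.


Step 1: General term a_n = 11^n / (n^6 * 58^n)
Step 2: By the root test, |a_n|^(1/n) = 11 / (n^(6/n) * 58) -> 11/58 as n -> infinity (since n^(6/n) -> 1)
Step 3: R = 1/lim|a_n|^(1/n) = 58/11

58/11


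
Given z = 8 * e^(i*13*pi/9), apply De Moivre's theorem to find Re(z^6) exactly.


Step 1: By De Moivre's theorem, z^6 = 8^6 * e^(i*6*13*pi/9) = 262144 * (cos(26*pi/3) + i*sin(26*pi/3))
Step 2: |z|^6 = 8^6 = 262144
Step 3: Reduce the angle mod 2*pi: 26*pi/3 - 8*pi = 2*pi/3
Step 4: cos(2*pi/3) = -1/2
Step 5: Re(z^6) = 262144 * (-1/2) = -131072

-131072


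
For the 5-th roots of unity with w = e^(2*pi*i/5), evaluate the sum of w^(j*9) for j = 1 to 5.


Step 1: The sum sum_{j=1}^{n} w^(k*j) equals n if n | k, else 0.
Step 2: Here n = 5, k = 9
Step 3: Does n divide k? 5 | 9 -> False
Step 4: Sum = 0

0


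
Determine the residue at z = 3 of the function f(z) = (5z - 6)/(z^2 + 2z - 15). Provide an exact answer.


Step 1: Q(z) = z^2 + 2z - 15 = (z - 3)(z + 5)
Step 2: Q'(z) = 2z + 2
Step 3: Q'(3) = 8, P(3) = 9
Step 4: Res = P(3)/Q'(3) = 9/8 = 9/8

9/8


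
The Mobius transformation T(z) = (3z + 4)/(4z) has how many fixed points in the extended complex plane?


Step 1: Fixed points satisfy T(z) = z
Step 2: 4z^2 - 3z - 4 = 0
Step 3: Discriminant = (-3)^2 - 4*4*(-4) = 73
Step 4: Number of fixed points = 2

2


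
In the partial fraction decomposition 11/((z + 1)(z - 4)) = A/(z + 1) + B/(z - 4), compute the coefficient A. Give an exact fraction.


Step 1: Multiply both sides by (z + 1) and set z = -1
Step 2: A = 11 / (-1 - 4)
Step 3: A = 11 / (-5)
Step 4: A = -11/5

-11/5


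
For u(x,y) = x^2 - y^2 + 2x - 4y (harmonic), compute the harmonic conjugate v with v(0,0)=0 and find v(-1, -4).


Step 1: v_x = -u_y = 2y + 4
Step 2: v_y = u_x = 2x + 2
Step 3: v = 2xy + 4x + 2y + C
Step 4: v(0,0) = 0 => C = 0
Step 5: v(-1, -4) = -4

-4


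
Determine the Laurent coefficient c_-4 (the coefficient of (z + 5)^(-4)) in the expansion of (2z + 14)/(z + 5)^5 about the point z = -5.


Step 1: Write the numerator in powers of (z + 5): 2z + 14 = 2(z + 5) + (2*(-5) + 14) = 2(z + 5) + 4
Step 2: Divide by (z + 5)^5: f(z) = 4(z + 5)^(-5) + 2(z + 5)^(-4)
Step 3: This finite sum is the Laurent series of f about z = -5.
Step 4: Coefficient of (z + 5)^(-4) = coefficient of (z + 5) in the re-centred numerator = 2

2


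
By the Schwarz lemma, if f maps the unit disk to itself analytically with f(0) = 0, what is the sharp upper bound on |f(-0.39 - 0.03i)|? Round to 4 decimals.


Step 1: Schwarz lemma: if f: D -> D is analytic with f(0) = 0, then |f(z)| <= |z| for all z in D, and this is sharp (f(z) = z).
Step 2: |z0|^2 = (-0.39)^2 + (-0.03)^2 = 0.153
Step 3: |z0| = sqrt(0.153) = 0.391152
Step 4: Best bound = |z0| = 0.3912

0.3912


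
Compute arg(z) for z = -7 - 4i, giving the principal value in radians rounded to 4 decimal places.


Step 1: z = -7 - 4i
Step 2: arg(z) = atan2(-4, -7)
Step 3: arg(z) = -2.6224

-2.6224


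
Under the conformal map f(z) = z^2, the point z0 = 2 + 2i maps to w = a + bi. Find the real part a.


Step 1: z0 = 2 + 2i
Step 2: z0^2 = 2^2 - 2^2 + 8i
Step 3: real part = 4 - 4 = 0

0


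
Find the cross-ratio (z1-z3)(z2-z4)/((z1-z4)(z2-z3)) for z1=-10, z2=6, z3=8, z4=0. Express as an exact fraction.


Step 1: (z1-z3)(z2-z4) = (-18) * 6 = -108
Step 2: (z1-z4)(z2-z3) = (-10) * (-2) = 20
Step 3: Cross-ratio = -108/20 = -27/5

-27/5


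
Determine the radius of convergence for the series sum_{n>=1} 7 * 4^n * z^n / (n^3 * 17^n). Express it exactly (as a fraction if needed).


Step 1: General term a_n = 7 * 4^n / (n^3 * 17^n)
Step 2: By the root test, |a_n|^(1/n) = 7^(1/n) * 4 / (n^(3/n) * 17) -> 4/17 as n -> infinity (since 7^(1/n) -> 1 and n^(3/n) -> 1)
Step 3: R = 1/lim|a_n|^(1/n) = 17/4

17/4


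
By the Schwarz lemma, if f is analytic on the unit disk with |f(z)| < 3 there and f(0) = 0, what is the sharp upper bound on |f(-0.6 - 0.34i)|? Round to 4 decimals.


Step 1: g = f/3 maps D -> D with g(0) = 0, so by the Schwarz lemma |g(z)| <= |z|, i.e. |f(z)| <= 3|z|; this is sharp (f(z) = 3z).
Step 2: |z0|^2 = (-0.6)^2 + (-0.34)^2 = 0.4756
Step 3: |z0| = sqrt(0.4756) = 0.689638
Step 4: Best bound = 3 * |z0| = 3 * 0.689638 = 2.0689

2.0689


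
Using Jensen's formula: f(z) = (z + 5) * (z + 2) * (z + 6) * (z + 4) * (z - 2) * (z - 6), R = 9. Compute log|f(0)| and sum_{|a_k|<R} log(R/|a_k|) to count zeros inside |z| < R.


Jensen's formula: (1/2pi)*integral log|f(Re^it)|dt = log|f(0)| + sum_{|a_k|<R} log(R/|a_k|)
Step 1: f(0) = 5 * 2 * 6 * 4 * (-2) * (-6) = 2880
Step 2: log|f(0)| = log|-5| + log|-2| + log|-6| + log|-4| + log|2| + log|6| = 7.9655
Step 3: Zeros inside |z| < 9: -5, -2, -6, -4, 2, 6
Step 4: Jensen sum = log(9/5) + log(9/2) + log(9/6) + log(9/4) + log(9/2) + log(9/6) = 5.2178
Step 5: n(R) = number of terms in the Jensen sum = count of zeros inside |z| < 9 = 6

6


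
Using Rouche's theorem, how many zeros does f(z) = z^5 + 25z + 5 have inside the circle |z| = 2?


Step 1: On |z| = 2 the three terms have sizes |z^5| = 2^5 = 32, |25z| = 25*2 = 50, |5| = 5
Step 2: The dominant term is g(z) = 25z; let h(z) = z^5 + 5 so f = g + h
Step 3: On |z| = 2: |g| = 50 and |h| <= 32 + 5 = 37
Step 4: Since 50 > 37, |h| < |g| on |z| = 2, so by Rouche f has the same number of zeros as g inside |z| < 2
Step 5: g(z) = 25z has 1 zero (at the origin, multiplicity 1) inside |z| < 2. Answer = 1

1


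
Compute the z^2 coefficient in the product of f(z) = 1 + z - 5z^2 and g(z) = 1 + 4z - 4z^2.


Step 1: z^2 term in f*g comes from: (1)*(-4z^2) + (z)*(4z) + (-5z^2)*(1)
Step 2: = -4 + 4 - 5
Step 3: = -5

-5


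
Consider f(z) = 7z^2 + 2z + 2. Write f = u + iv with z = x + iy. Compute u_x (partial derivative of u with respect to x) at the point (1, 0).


Step 1: f(z) = 7(x+iy)^2 + 2(x+iy) + 2
Step 2: u = 7(x^2 - y^2) + 2x + 2
Step 3: u_x = 14x + 2
Step 4: At (1, 0): u_x = 14 + 2 = 16

16


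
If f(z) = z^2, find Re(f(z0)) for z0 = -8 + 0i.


Step 1: z0 = -8 + 0i
Step 2: z0^2 = (-8)^2 - 0^2 + 0i
Step 3: real part = 64 - 0 = 64

64


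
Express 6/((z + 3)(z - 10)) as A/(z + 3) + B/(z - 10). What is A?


Step 1: Multiply both sides by (z + 3) and set z = -3
Step 2: A = 6 / (-3 - 10)
Step 3: A = 6 / (-13)
Step 4: A = -6/13

-6/13


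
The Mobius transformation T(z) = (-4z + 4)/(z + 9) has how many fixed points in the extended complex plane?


Step 1: Fixed points satisfy T(z) = z
Step 2: z^2 + 13z - 4 = 0
Step 3: Discriminant = 13^2 - 4*1*(-4) = 185
Step 4: Number of fixed points = 2

2


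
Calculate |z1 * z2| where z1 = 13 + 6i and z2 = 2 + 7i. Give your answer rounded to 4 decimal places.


Step 1: |z1| = sqrt(13^2 + 6^2) = sqrt(205)
Step 2: |z2| = sqrt(2^2 + 7^2) = sqrt(53)
Step 3: |z1*z2| = |z1|*|z2| = sqrt(205) * sqrt(53) = sqrt(205 * 53) = sqrt(10865)
Step 4: = 104.2353

104.2353


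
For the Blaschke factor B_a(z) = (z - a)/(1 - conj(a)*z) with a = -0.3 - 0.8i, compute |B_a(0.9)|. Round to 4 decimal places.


Step 1: Numerator z0 - a = 0.9 - (-0.3 - 0.8i) = 1.2 + 0.8i
Step 2: Denominator 1 - conj(a)*z0 = 1 - (-0.3 + 0.8i)*0.9 = 1.27 - 0.72i
Step 3: |z0 - a|^2 = 1.2^2 + 0.8^2 = 2.08; |1 - conj(a)*z0|^2 = 1.27^2 + (-0.72)^2 = 2.1313
Step 4: |B_a(0.9)| = sqrt(2.08 / 2.1313) = sqrt(0.97593)
Step 5: = 0.9879

0.9879


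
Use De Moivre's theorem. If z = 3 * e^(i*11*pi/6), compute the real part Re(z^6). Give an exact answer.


Step 1: By De Moivre's theorem, z^6 = 3^6 * e^(i*6*11*pi/6) = 729 * (cos(11*pi) + i*sin(11*pi))
Step 2: |z|^6 = 3^6 = 729
Step 3: Reduce the angle mod 2*pi: 11*pi - 10*pi = pi
Step 4: cos(pi) = -1
Step 5: Re(z^6) = 729 * (-1) = -729

-729


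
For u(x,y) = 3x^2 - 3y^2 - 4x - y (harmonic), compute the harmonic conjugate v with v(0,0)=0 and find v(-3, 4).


Step 1: v_x = -u_y = 6y + 1
Step 2: v_y = u_x = 6x - 4
Step 3: v = 6xy + x - 4y + C
Step 4: v(0,0) = 0 => C = 0
Step 5: v(-3, 4) = -91

-91


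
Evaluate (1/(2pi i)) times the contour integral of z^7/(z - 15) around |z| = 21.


Step 1: f(z) = z^7, a = 15 is inside |z| = 21
Step 2: By Cauchy integral formula: (1/(2pi*i)) * integral = f(a)
Step 3: f(15) = 15^7 = 170859375

170859375


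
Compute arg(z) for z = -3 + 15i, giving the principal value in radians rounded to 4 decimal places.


Step 1: z = -3 + 15i
Step 2: arg(z) = atan2(15, -3)
Step 3: arg(z) = 1.7682

1.7682


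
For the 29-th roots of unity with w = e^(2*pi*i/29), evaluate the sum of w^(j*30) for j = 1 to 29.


Step 1: The sum sum_{j=1}^{n} w^(k*j) equals n if n | k, else 0.
Step 2: Here n = 29, k = 30
Step 3: Does n divide k? 29 | 30 -> False
Step 4: Sum = 0

0


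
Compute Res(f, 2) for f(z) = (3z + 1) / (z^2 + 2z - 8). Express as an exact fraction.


Step 1: Q(z) = z^2 + 2z - 8 = (z - 2)(z + 4)
Step 2: Q'(z) = 2z + 2
Step 3: Q'(2) = 6, P(2) = 7
Step 4: Res = P(2)/Q'(2) = 7/6 = 7/6

7/6


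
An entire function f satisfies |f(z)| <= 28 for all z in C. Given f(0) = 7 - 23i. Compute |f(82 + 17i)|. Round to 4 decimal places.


Step 1: By Liouville's theorem, a bounded entire function is constant.
Step 2: f(z) = f(0) = 7 - 23i for all z.
Step 3: |f(w)| = |7 - 23i| = sqrt(49 + 529)
Step 4: = 24.0416

24.0416


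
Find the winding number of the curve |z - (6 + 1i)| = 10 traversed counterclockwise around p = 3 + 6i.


Step 1: Center c = (6, 1), radius = 10
Step 2: |p - c|^2 = (-3)^2 + 5^2 = 34
Step 3: r^2 = 100
Step 4: |p-c| < r so winding number = 1

1


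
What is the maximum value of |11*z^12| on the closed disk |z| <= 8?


Step 1: On |z| = 8, |f(z)| = 11 * |z|^12 = 11 * 8^12
Step 2: By maximum modulus principle, maximum is on boundary.
Step 3: Maximum = 11 * 68719476736 = 755914244096

755914244096


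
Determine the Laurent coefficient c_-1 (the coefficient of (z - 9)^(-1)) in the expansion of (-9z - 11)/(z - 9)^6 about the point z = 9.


Step 1: Write the numerator in powers of (z - 9): -9z - 11 = -9(z - 9) + (-9*9 - 11) = -9(z - 9) - 92
Step 2: Divide by (z - 9)^6: f(z) = -92(z - 9)^(-6) - 9(z - 9)^(-5)
Step 3: This finite sum is the Laurent series of f about z = 9.
Step 4: Only the powers -6 and -5 appear, so the coefficient of (z - 9)^(-1) = 0

0


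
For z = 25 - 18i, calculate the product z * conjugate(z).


Step 1: conj(z) = 25 + 18i
Step 2: z * conj(z) = 25^2 + (-18)^2
Step 3: = 625 + 324 = 949

949


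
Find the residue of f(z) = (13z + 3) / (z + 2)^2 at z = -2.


Step 1: Pole of order 2 at z = -2
Step 2: Res = lim d/dz [(z + 2)^2 * f(z)] as z -> -2
Step 3: (z + 2)^2 * f(z) = 13z + 3
Step 4: d/dz[13z + 3] = 13

13


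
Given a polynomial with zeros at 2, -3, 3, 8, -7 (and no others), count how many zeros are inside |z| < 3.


Step 1: Check each root:
  z = 2: |2| = 2 < 3
  z = -3: |-3| = 3 >= 3
  z = 3: |3| = 3 >= 3
  z = 8: |8| = 8 >= 3
  z = -7: |-7| = 7 >= 3
Step 2: Count = 1

1


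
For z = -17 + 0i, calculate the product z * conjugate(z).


Step 1: conj(z) = -17 - 0i
Step 2: z * conj(z) = (-17)^2 + 0^2
Step 3: = 289 + 0 = 289

289


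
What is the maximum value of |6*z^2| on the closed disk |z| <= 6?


Step 1: On |z| = 6, |f(z)| = 6 * |z|^2 = 6 * 6^2
Step 2: By maximum modulus principle, maximum is on boundary.
Step 3: Maximum = 6 * 36 = 216

216


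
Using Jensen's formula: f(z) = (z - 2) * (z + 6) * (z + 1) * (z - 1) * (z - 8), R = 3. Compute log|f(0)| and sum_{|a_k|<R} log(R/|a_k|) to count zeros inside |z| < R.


Jensen's formula: (1/2pi)*integral log|f(Re^it)|dt = log|f(0)| + sum_{|a_k|<R} log(R/|a_k|)
Step 1: f(0) = (-2) * 6 * 1 * (-1) * (-8) = -96
Step 2: log|f(0)| = log|2| + log|-6| + log|-1| + log|1| + log|8| = 4.5643
Step 3: Zeros inside |z| < 3: 2, -1, 1
Step 4: Jensen sum = log(3/2) + log(3/1) + log(3/1) = 2.6027
Step 5: n(R) = number of terms in the Jensen sum = count of zeros inside |z| < 3 = 3

3


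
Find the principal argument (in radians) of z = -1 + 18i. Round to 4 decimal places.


Step 1: z = -1 + 18i
Step 2: arg(z) = atan2(18, -1)
Step 3: arg(z) = 1.6263

1.6263


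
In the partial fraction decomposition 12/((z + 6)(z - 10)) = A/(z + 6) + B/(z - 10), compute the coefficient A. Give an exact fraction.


Step 1: Multiply both sides by (z + 6) and set z = -6
Step 2: A = 12 / (-6 - 10)
Step 3: A = 12 / (-16)
Step 4: A = -3/4

-3/4


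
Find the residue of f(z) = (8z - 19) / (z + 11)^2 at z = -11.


Step 1: Pole of order 2 at z = -11
Step 2: Res = lim d/dz [(z + 11)^2 * f(z)] as z -> -11
Step 3: (z + 11)^2 * f(z) = 8z - 19
Step 4: d/dz[8z - 19] = 8

8


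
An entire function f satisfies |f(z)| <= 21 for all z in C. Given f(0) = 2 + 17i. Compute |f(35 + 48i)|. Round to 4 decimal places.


Step 1: By Liouville's theorem, a bounded entire function is constant.
Step 2: f(z) = f(0) = 2 + 17i for all z.
Step 3: |f(w)| = |2 + 17i| = sqrt(4 + 289)
Step 4: = 17.1172

17.1172


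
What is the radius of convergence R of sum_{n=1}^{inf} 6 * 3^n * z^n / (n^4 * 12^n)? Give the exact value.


Step 1: General term a_n = 6 * 3^n / (n^4 * 12^n)
Step 2: By the root test, |a_n|^(1/n) = 6^(1/n) * 3 / (n^(4/n) * 12) -> 3/12 as n -> infinity (since 6^(1/n) -> 1 and n^(4/n) -> 1)
Step 3: R = 1/lim|a_n|^(1/n) = 12/3 = 4

4


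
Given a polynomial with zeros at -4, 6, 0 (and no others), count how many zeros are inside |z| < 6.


Step 1: Check each root:
  z = -4: |-4| = 4 < 6
  z = 6: |6| = 6 >= 6
  z = 0: |0| = 0 < 6
Step 2: Count = 2

2


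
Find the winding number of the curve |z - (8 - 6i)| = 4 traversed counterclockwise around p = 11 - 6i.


Step 1: Center c = (8, -6), radius = 4
Step 2: |p - c|^2 = 3^2 + 0^2 = 9
Step 3: r^2 = 16
Step 4: |p-c| < r so winding number = 1

1


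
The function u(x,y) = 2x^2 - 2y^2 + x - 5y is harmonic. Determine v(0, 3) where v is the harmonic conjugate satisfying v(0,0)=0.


Step 1: v_x = -u_y = 4y + 5
Step 2: v_y = u_x = 4x + 1
Step 3: v = 4xy + 5x + y + C
Step 4: v(0,0) = 0 => C = 0
Step 5: v(0, 3) = 3

3


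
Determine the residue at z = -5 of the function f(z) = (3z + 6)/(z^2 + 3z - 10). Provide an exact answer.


Step 1: Q(z) = z^2 + 3z - 10 = (z + 5)(z - 2)
Step 2: Q'(z) = 2z + 3
Step 3: Q'(-5) = -7, P(-5) = -9
Step 4: Res = P(-5)/Q'(-5) = -9/(-7) = 9/7

9/7


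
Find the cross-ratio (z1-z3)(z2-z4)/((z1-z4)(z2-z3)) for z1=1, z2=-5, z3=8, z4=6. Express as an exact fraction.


Step 1: (z1-z3)(z2-z4) = (-7) * (-11) = 77
Step 2: (z1-z4)(z2-z3) = (-5) * (-13) = 65
Step 3: Cross-ratio = 77/65 = 77/65

77/65


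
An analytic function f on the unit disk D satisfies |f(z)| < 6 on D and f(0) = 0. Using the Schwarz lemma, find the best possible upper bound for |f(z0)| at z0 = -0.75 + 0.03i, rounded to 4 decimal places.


Step 1: g = f/6 maps D -> D with g(0) = 0, so by the Schwarz lemma |g(z)| <= |z|, i.e. |f(z)| <= 6|z|; this is sharp (f(z) = 6z).
Step 2: |z0|^2 = (-0.75)^2 + 0.03^2 = 0.5634
Step 3: |z0| = sqrt(0.5634) = 0.7506
Step 4: Best bound = 6 * |z0| = 6 * 0.7506 = 4.5036

4.5036


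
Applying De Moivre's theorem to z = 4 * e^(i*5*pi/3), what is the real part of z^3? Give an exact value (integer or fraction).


Step 1: By De Moivre's theorem, z^3 = 4^3 * e^(i*3*5*pi/3) = 64 * (cos(5*pi) + i*sin(5*pi))
Step 2: |z|^3 = 4^3 = 64
Step 3: Reduce the angle mod 2*pi: 5*pi - 4*pi = pi
Step 4: cos(pi) = -1
Step 5: Re(z^3) = 64 * (-1) = -64

-64


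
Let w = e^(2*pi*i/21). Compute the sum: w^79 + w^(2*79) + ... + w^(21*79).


Step 1: The sum sum_{j=1}^{n} w^(k*j) equals n if n | k, else 0.
Step 2: Here n = 21, k = 79
Step 3: Does n divide k? 21 | 79 -> False
Step 4: Sum = 0

0


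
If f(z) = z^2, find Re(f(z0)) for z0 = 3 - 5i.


Step 1: z0 = 3 - 5i
Step 2: z0^2 = 3^2 - (-5)^2 - 30i
Step 3: real part = 9 - 25 = -16

-16


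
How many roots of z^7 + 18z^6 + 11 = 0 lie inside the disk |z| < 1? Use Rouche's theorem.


Step 1: On |z| = 1 the three terms have sizes |z^7| = 1^7 = 1, |18z^6| = 18*1^6 = 18, |11| = 11
Step 2: The dominant term is g(z) = 18z^6; let h(z) = z^7 + 11 so f = g + h
Step 3: On |z| = 1: |g| = 18 and |h| <= 1 + 11 = 12
Step 4: Since 18 > 12, |h| < |g| on |z| = 1, so by Rouche f has the same number of zeros as g inside |z| < 1
Step 5: g(z) = 18z^6 has 6 zeros (at the origin, multiplicity 6) inside |z| < 1. Answer = 6

6


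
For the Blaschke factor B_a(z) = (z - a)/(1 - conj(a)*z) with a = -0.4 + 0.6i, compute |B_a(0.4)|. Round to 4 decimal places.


Step 1: Numerator z0 - a = 0.4 - (-0.4 + 0.6i) = 0.8 - 0.6i
Step 2: Denominator 1 - conj(a)*z0 = 1 - (-0.4 - 0.6i)*0.4 = 1.16 + 0.24i
Step 3: |z0 - a|^2 = 0.8^2 + (-0.6)^2 = 1; |1 - conj(a)*z0|^2 = 1.16^2 + 0.24^2 = 1.4032
Step 4: |B_a(0.4)| = sqrt(1 / 1.4032) = sqrt(0.712657)
Step 5: = 0.8442

0.8442


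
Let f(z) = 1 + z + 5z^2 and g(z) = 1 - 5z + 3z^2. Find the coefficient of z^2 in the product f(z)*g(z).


Step 1: z^2 term in f*g comes from: (1)*(3z^2) + (z)*(-5z) + (5z^2)*(1)
Step 2: = 3 - 5 + 5
Step 3: = 3

3


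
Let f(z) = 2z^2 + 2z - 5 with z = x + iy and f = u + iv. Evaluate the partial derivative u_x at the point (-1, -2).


Step 1: f(z) = 2(x+iy)^2 + 2(x+iy) - 5
Step 2: u = 2(x^2 - y^2) + 2x - 5
Step 3: u_x = 4x + 2
Step 4: At (-1, -2): u_x = -4 + 2 = -2

-2


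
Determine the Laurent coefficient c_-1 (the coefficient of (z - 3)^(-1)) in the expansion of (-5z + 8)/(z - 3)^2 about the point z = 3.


Step 1: Write the numerator in powers of (z - 3): -5z + 8 = -5(z - 3) + (-5*3 + 8) = -5(z - 3) - 7
Step 2: Divide by (z - 3)^2: f(z) = -7(z - 3)^(-2) - 5(z - 3)^(-1)
Step 3: This finite sum is the Laurent series of f about z = 3.
Step 4: Coefficient of (z - 3)^(-1) = coefficient of (z - 3) in the re-centred numerator = -5

-5


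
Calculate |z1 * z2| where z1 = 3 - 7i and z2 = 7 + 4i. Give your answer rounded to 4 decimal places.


Step 1: |z1| = sqrt(3^2 + (-7)^2) = sqrt(58)
Step 2: |z2| = sqrt(7^2 + 4^2) = sqrt(65)
Step 3: |z1*z2| = |z1|*|z2| = sqrt(58) * sqrt(65) = sqrt(58 * 65) = sqrt(3770)
Step 4: = 61.4003

61.4003


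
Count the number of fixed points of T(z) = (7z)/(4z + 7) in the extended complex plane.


Step 1: Fixed points satisfy T(z) = z
Step 2: 4z^2 = 0
Step 3: Discriminant = 0^2 - 4*4*0 = 0
Step 4: Number of fixed points = 1

1


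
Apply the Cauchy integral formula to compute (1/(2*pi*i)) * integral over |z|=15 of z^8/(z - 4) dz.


Step 1: f(z) = z^8, a = 4 is inside |z| = 15
Step 2: By Cauchy integral formula: (1/(2pi*i)) * integral = f(a)
Step 3: f(4) = 4^8 = 65536

65536


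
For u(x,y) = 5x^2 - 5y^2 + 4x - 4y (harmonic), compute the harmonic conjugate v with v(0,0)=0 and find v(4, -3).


Step 1: v_x = -u_y = 10y + 4
Step 2: v_y = u_x = 10x + 4
Step 3: v = 10xy + 4x + 4y + C
Step 4: v(0,0) = 0 => C = 0
Step 5: v(4, -3) = -116

-116


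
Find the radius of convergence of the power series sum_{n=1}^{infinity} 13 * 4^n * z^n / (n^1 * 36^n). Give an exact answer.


Step 1: General term a_n = 13 * 4^n / (n^1 * 36^n)
Step 2: By the root test, |a_n|^(1/n) = 13^(1/n) * 4 / (n^(1/n) * 36) -> 4/36 as n -> infinity (since 13^(1/n) -> 1 and n^(1/n) -> 1)
Step 3: R = 1/lim|a_n|^(1/n) = 36/4 = 9

9


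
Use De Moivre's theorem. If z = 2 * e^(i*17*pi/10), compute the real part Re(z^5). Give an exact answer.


Step 1: By De Moivre's theorem, z^5 = 2^5 * e^(i*5*17*pi/10) = 32 * (cos(17*pi/2) + i*sin(17*pi/2))
Step 2: |z|^5 = 2^5 = 32
Step 3: Reduce the angle mod 2*pi: 17*pi/2 - 8*pi = pi/2
Step 4: cos(pi/2) = 0
Step 5: Re(z^5) = 32 * 0 = 0

0
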